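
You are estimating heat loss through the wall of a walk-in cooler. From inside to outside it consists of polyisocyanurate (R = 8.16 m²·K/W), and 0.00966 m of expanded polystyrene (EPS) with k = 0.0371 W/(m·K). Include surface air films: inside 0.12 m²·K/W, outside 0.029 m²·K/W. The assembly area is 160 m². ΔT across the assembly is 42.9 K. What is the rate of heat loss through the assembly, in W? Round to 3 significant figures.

801 W

0.00966/0.0371 = 0.2604
R_total = 0.12 + 8.16 + 0.2604 + 0.029 = 8.569 m²·K/W
Q = A·ΔT/R = 160 × 42.9 / 8.569 = 801 W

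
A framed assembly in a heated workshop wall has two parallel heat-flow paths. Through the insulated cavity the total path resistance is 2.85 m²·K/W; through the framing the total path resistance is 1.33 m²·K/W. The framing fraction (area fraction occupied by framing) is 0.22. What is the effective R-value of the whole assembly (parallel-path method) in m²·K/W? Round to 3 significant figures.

U_eff = 0.78/2.85 + 0.22/1.33 = 0.2737 + 0.1654 = 0.4391
R_eff = 1/U_eff = 2.277 m²·K/W

2.28 m²·K/W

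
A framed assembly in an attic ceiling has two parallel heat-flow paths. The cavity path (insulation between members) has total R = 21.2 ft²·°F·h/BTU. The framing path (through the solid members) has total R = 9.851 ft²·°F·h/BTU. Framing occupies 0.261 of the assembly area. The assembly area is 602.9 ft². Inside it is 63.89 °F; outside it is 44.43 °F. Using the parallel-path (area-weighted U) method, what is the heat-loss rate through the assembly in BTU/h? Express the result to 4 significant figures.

719.8 BTU/h

U_eff = 0.739/21.2 + 0.261/9.851 = 0.034858 + 0.026495 = 0.061353
R_eff = 1/U_eff = 16.299 ft²·°F·h/BTU
Q = 602.9 × (63.89 − 44.43) / 16.299 = 719.82 BTU/h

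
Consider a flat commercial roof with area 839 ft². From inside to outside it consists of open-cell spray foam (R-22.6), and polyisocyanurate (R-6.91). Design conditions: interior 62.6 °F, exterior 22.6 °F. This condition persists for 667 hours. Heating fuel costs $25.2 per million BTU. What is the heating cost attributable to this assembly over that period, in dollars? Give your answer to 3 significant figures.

19.1 dollars

R_total = 22.6 + 6.91 = 29.51 ft²·°F·h/BTU
Q = 839 × (62.6 − 22.6) / 29.51 = 1137 BTU/h
E = 1137 × 667 = 758500 BTU
Cost = 758500/10⁶ × 25.2 = $19.12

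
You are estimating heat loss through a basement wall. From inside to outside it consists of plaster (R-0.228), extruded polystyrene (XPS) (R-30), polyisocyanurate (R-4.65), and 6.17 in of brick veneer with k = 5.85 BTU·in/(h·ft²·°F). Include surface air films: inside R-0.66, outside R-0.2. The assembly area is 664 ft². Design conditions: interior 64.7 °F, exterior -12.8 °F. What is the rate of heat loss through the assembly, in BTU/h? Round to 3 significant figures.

6.17/5.85 = 1.055
R_total = 0.66 + 0.228 + 30 + 4.65 + 1.055 + 0.2 = 36.79 ft²·°F·h/BTU
Q = A·ΔT/R = 664 × (64.7 − (-12.8)) / 36.79 = 1399 BTU/h

1400 BTU/h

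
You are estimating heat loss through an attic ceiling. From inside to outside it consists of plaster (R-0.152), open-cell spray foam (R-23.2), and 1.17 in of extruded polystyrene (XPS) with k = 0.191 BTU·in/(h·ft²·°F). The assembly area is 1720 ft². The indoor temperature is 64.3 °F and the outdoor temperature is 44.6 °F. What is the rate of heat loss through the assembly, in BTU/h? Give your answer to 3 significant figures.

1150 BTU/h

1.17/0.191 = 6.126
R_total = 0.152 + 23.2 + 6.126 = 29.48 ft²·°F·h/BTU
Q = A·ΔT/R = 1720 × (64.3 − 44.6) / 29.48 = 1149 BTU/h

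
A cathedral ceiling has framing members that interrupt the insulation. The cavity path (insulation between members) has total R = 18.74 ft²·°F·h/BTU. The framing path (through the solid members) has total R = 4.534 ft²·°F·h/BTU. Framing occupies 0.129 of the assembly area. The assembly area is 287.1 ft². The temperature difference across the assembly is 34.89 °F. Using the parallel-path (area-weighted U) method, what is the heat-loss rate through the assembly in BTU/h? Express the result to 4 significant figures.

U_eff = 0.871/18.74 + 0.129/4.534 = 0.046478 + 0.028452 = 0.07493
R_eff = 1/U_eff = 13.346 ft²·°F·h/BTU
Q = 287.1 × 34.89 / 13.346 = 750.57 BTU/h

750.6 BTU/h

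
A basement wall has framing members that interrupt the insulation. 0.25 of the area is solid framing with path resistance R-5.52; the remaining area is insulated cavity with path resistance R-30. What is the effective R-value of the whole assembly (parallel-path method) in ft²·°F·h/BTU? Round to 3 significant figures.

14.2 ft²·°F·h/BTU

U_eff = 0.75/30 + 0.25/5.52 = 0.025 + 0.04529 = 0.07029
R_eff = 1/U_eff = 14.23 ft²·°F·h/BTU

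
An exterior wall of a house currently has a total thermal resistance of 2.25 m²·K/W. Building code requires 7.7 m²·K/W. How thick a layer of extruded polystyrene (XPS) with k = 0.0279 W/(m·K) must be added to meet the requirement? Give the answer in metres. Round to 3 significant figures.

0.152 m

ΔR = 7.7 − 2.25 = 5.45 m²·K/W
L = ΔR × k = 5.45 × 0.0279 = 0.1521 m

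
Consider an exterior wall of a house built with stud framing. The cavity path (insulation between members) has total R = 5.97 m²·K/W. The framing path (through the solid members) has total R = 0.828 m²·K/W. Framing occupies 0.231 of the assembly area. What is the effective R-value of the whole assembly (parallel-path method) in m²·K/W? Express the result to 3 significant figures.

U_eff = 0.769/5.97 + 0.231/0.828 = 0.1288 + 0.279 = 0.4078
R_eff = 1/U_eff = 2.452 m²·K/W

2.45 m²·K/W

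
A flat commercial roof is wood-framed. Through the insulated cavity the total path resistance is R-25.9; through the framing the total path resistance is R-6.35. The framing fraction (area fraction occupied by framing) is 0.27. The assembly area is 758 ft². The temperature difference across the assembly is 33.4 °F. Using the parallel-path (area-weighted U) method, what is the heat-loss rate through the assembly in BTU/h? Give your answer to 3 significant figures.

1790 BTU/h

U_eff = 0.73/25.9 + 0.27/6.35 = 0.02819 + 0.04252 = 0.07071
R_eff = 1/U_eff = 14.14 ft²·°F·h/BTU
Q = 758 × 33.4 / 14.14 = 1790 BTU/h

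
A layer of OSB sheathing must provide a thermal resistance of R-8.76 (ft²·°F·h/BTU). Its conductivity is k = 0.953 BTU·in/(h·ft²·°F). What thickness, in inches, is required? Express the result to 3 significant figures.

L = R × k = 8.76 × 0.953 = 8.348 in

8.35 in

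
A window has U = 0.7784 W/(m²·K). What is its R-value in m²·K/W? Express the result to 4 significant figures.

R = 1/U = 1/0.7784 = 1.2847

1.285 m²·K/W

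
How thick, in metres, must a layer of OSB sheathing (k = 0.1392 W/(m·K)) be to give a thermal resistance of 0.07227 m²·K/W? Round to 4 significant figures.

L = R·k = 0.07227 × 0.1392 = 0.01006 m

0.01006 m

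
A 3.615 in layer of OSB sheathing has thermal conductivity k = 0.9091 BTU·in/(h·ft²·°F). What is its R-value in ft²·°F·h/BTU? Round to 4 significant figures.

3.976 ft²·°F·h/BTU

R = L/k = 3.615/0.9091 = 3.9765 ft²·°F·h/BTU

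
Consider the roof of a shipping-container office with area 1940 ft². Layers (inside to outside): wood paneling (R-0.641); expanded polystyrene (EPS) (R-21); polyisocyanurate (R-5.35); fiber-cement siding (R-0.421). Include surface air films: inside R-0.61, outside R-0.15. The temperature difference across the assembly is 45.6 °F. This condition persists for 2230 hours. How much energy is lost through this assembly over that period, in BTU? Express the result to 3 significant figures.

R_total = 0.61 + 0.641 + 21 + 5.35 + 0.421 + 0.15 = 28.17 ft²·°F·h/BTU
Q = 1940 × 45.6 / 28.17 = 3140 BTU/h
E = 3140 × 2230 = 7003000 BTU

7000000 BTU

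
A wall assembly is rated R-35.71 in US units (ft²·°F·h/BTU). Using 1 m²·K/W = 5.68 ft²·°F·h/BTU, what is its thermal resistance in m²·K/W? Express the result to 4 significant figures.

R_SI = 35.71/5.68 = 6.287

6.287 m²·K/W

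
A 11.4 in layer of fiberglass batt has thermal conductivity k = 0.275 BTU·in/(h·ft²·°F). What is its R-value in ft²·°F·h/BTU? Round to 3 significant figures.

R = L/k = 11.4/0.275 = 41.45 ft²·°F·h/BTU

41.5 ft²·°F·h/BTU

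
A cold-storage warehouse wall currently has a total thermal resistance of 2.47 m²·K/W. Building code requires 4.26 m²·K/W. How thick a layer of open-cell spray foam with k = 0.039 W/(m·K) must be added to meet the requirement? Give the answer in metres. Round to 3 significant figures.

ΔR = 4.26 − 2.47 = 1.79 m²·K/W
L = ΔR × k = 1.79 × 0.039 = 0.06981 m

0.0698 m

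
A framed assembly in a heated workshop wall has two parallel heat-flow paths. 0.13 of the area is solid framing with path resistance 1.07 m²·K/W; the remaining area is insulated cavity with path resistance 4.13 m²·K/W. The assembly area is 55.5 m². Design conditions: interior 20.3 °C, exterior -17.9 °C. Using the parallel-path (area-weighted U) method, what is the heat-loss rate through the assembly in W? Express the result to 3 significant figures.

704 W

U_eff = 0.87/4.13 + 0.13/1.07 = 0.2107 + 0.1215 = 0.3321
R_eff = 1/U_eff = 3.011 m²·K/W
Q = 55.5 × (20.3 − (-17.9)) / 3.011 = 704.2 W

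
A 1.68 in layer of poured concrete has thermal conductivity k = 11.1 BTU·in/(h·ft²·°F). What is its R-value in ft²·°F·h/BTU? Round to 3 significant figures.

0.151 ft²·°F·h/BTU

R = L/k = 1.68/11.1 = 0.1514 ft²·°F·h/BTU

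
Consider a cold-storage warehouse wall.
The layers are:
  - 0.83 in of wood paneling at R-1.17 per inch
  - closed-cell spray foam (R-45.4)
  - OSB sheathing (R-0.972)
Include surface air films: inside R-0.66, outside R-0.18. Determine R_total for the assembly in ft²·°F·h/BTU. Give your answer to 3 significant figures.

0.83 × 1.17 = 0.9711
R_total = 0.66 + 0.9711 + 45.4 + 0.972 + 0.18 = 48.18 ft²·°F·h/BTU

48.2 ft²·°F·h/BTU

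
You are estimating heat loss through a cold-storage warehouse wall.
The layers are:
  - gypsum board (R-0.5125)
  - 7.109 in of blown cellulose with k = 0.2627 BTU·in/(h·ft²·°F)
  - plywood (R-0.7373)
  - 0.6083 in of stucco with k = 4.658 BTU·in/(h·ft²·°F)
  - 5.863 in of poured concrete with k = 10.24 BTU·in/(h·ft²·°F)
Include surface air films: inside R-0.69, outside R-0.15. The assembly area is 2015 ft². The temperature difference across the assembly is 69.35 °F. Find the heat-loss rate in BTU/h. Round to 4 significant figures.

7.109/0.2627 = 27.061
0.6083/4.658 = 0.13059
5.863/10.24 = 0.57256
R_total = 0.69 + 0.5125 + 27.061 + 0.7373 + 0.13059 + 0.57256 + 0.15 = 29.854 ft²·°F·h/BTU
Q = A·ΔT/R = 2015 × 69.35 / 29.854 = 4680.8 BTU/h

4681 BTU/h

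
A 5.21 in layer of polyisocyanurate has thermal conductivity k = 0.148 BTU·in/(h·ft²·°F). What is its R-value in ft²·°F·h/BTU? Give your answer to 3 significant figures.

R = L/k = 5.21/0.148 = 35.2 ft²·°F·h/BTU

35.2 ft²·°F·h/BTU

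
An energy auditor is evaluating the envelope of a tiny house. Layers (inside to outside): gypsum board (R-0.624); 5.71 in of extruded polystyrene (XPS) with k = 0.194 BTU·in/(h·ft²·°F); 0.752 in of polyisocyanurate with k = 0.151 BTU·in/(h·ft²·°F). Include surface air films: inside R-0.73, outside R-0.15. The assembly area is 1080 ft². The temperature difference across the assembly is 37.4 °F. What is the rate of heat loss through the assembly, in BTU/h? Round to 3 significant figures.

1120 BTU/h

5.71/0.194 = 29.43
0.752/0.151 = 4.98
R_total = 0.73 + 0.624 + 29.43 + 4.98 + 0.15 = 35.92 ft²·°F·h/BTU
Q = A·ΔT/R = 1080 × 37.4 / 35.92 = 1125 BTU/h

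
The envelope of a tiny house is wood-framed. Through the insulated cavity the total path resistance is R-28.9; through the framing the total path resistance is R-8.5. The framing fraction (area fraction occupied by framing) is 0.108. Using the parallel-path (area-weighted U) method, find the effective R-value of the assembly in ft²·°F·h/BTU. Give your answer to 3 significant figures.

U_eff = 0.892/28.9 + 0.108/8.5 = 0.03087 + 0.01271 = 0.04357
R_eff = 1/U_eff = 22.95 ft²·°F·h/BTU

23.0 ft²·°F·h/BTU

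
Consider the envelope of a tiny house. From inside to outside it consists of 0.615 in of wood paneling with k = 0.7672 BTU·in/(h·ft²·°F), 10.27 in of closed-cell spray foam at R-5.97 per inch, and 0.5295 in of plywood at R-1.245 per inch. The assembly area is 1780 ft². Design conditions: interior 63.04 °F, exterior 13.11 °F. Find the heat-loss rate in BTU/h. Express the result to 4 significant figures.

1416 BTU/h

0.615/0.7672 = 0.80162
10.27 × 5.97 = 61.312
0.5295 × 1.245 = 0.65923
R_total = 0.80162 + 61.312 + 0.65923 = 62.773 ft²·°F·h/BTU
Q = A·ΔT/R = 1780 × (63.04 − 13.11) / 62.773 = 1415.8 BTU/h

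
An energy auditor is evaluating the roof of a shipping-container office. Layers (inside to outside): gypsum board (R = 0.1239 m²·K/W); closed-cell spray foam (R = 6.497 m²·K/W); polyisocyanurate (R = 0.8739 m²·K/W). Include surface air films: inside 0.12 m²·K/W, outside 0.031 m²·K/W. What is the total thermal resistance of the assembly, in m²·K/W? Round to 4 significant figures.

R_total = 0.12 + 0.1239 + 6.497 + 0.8739 + 0.031 = 7.6458 m²·K/W

7.646 m²·K/W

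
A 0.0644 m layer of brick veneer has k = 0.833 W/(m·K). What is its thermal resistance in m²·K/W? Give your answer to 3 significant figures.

0.0773 m²·K/W

R = L/k = 0.0644/0.833 = 0.07731 m²·K/W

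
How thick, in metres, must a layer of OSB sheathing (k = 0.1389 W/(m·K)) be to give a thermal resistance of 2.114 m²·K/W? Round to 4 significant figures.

L = R·k = 2.114 × 0.1389 = 0.29363 m

0.2936 m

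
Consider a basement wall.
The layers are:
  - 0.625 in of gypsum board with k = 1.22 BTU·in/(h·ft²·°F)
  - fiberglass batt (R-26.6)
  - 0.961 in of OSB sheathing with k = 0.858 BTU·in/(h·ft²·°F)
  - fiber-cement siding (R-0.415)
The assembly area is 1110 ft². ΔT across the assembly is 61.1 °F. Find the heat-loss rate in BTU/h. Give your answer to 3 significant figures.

0.625/1.22 = 0.5123
0.961/0.858 = 1.12
R_total = 0.5123 + 26.6 + 1.12 + 0.415 = 28.65 ft²·°F·h/BTU
Q = A·ΔT/R = 1110 × 61.1 / 28.65 = 2367 BTU/h

2370 BTU/h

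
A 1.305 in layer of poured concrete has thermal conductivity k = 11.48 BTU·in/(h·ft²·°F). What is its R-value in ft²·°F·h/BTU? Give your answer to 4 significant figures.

0.1137 ft²·°F·h/BTU

R = L/k = 1.305/11.48 = 0.11368 ft²·°F·h/BTU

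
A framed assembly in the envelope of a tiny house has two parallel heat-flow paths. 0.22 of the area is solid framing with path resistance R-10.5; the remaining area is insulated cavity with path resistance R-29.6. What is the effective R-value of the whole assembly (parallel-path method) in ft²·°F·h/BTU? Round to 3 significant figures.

21.1 ft²·°F·h/BTU

U_eff = 0.78/29.6 + 0.22/10.5 = 0.02635 + 0.02095 = 0.0473
R_eff = 1/U_eff = 21.14 ft²·°F·h/BTU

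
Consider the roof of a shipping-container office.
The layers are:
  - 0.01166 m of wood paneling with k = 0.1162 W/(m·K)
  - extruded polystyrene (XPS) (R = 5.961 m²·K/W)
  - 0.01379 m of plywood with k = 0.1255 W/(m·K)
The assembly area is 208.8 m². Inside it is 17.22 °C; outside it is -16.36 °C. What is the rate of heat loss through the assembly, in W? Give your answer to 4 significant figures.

1136 W

0.01166/0.1162 = 0.10034
0.01379/0.1255 = 0.10988
R_total = 0.10034 + 5.961 + 0.10988 = 6.1712 m²·K/W
Q = A·ΔT/R = 208.8 × (17.22 − (-16.36)) / 6.1712 = 1136.2 W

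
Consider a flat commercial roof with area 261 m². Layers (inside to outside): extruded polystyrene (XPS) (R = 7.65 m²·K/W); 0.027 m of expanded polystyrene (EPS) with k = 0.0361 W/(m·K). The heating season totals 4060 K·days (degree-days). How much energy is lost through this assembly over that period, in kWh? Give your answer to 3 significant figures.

0.027/0.0361 = 0.7479
R_total = 7.65 + 0.7479 = 8.398 m²·K/W
E = A × HDD × 24 / R / 1000 = 261 × 4060 × 24 / 8.398 / 1000 = 3028 kWh

3030 kWh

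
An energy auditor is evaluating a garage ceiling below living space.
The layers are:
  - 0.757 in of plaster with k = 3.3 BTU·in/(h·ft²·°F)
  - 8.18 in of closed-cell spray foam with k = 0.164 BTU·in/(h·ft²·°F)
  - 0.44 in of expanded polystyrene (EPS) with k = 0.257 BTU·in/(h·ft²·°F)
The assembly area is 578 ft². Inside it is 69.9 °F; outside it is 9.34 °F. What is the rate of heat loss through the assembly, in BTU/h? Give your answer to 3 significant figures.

0.757/3.3 = 0.2294
8.18/0.164 = 49.88
0.44/0.257 = 1.712
R_total = 0.2294 + 49.88 + 1.712 = 51.82 ft²·°F·h/BTU
Q = A·ΔT/R = 578 × (69.9 − 9.34) / 51.82 = 675.5 BTU/h

675 BTU/h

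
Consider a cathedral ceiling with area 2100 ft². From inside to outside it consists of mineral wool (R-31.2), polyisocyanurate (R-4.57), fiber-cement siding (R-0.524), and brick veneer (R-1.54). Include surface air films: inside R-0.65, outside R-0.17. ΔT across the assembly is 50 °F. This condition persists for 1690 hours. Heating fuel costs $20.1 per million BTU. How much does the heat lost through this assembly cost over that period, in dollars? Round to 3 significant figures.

92.3 dollars

R_total = 0.65 + 31.2 + 4.57 + 0.524 + 1.54 + 0.17 = 38.65 ft²·°F·h/BTU
Q = 2100 × 50 / 38.65 = 2716 BTU/h
E = 2716 × 1690 = 4591000 BTU
Cost = 4591000/10⁶ × 20.1 = $92.27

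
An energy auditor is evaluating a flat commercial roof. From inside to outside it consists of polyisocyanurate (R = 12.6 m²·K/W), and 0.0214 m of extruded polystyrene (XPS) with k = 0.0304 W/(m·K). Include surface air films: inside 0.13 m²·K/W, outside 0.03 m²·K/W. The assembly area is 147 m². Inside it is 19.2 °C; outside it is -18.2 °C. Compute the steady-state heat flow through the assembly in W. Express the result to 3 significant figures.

0.0214/0.0304 = 0.7039
R_total = 0.13 + 12.6 + 0.7039 + 0.03 = 13.46 m²·K/W
Q = A·ΔT/R = 147 × (19.2 − (-18.2)) / 13.46 = 408.3 W

408 W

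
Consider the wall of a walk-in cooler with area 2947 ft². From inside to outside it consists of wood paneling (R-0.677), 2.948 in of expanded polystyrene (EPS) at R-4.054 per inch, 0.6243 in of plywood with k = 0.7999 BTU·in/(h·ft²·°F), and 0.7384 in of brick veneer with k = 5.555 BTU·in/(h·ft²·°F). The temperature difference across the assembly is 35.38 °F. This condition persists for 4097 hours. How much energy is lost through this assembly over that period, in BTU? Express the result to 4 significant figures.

31550000 BTU

2.948 × 4.054 = 11.951
0.6243/0.7999 = 0.78047
0.7384/5.555 = 0.13293
R_total = 0.677 + 11.951 + 0.78047 + 0.13293 = 13.542 ft²·°F·h/BTU
Q = 2947 × 35.38 / 13.542 = 7699.6 BTU/h
E = 7699.6 × 4097 = 31545000 BTU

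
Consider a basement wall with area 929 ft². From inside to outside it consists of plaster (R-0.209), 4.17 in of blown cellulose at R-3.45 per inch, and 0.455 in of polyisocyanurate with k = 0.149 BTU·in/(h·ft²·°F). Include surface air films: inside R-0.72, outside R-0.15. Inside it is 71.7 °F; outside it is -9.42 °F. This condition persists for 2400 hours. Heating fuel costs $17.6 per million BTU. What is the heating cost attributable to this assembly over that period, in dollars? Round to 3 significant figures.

172 dollars

4.17 × 3.45 = 14.39
0.455/0.149 = 3.054
R_total = 0.72 + 0.209 + 14.39 + 3.054 + 0.15 = 18.52 ft²·°F·h/BTU
Q = 929 × (71.7 − (-9.42)) / 18.52 = 4069 BTU/h
E = 4069 × 2400 = 9766000 BTU
Cost = 9766000/10⁶ × 17.6 = $171.9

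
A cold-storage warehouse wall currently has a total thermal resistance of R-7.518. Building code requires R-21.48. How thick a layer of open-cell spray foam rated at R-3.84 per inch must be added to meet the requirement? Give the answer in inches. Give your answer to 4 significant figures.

3.636 in

ΔR = 21.48 − 7.518 = 13.962 ft²·°F·h/BTU
L = ΔR / (R/in) = 13.962/3.84 = 3.6359 in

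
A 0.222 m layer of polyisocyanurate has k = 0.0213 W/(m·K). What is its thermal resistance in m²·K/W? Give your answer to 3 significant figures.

10.4 m²·K/W

R = L/k = 0.222/0.0213 = 10.42 m²·K/W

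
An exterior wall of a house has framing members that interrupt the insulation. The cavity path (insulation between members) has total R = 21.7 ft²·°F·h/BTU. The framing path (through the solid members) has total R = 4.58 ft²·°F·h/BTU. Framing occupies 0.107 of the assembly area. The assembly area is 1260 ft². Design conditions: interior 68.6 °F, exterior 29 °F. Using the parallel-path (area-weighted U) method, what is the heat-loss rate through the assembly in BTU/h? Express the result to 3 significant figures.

U_eff = 0.893/21.7 + 0.107/4.58 = 0.04115 + 0.02336 = 0.06451
R_eff = 1/U_eff = 15.5 ft²·°F·h/BTU
Q = 1260 × (68.6 − 29) / 15.5 = 3219 BTU/h

3220 BTU/h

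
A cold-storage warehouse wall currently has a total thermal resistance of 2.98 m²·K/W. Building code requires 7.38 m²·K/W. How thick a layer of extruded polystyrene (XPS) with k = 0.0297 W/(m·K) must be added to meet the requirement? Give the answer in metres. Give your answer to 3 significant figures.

ΔR = 7.38 − 2.98 = 4.4 m²·K/W
L = ΔR × k = 4.4 × 0.0297 = 0.1307 m

0.131 m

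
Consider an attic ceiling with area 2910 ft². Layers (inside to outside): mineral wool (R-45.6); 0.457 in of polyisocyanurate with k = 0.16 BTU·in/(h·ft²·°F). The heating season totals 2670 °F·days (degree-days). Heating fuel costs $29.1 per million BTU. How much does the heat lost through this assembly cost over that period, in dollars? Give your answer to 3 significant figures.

112 dollars

0.457/0.16 = 2.856
R_total = 45.6 + 2.856 = 48.46 ft²·°F·h/BTU
E = A × HDD × 24 / R = 2910 × 2670 × 24 / 48.46 = 3848000 BTU
Cost = 3848000/10⁶ × 29.1 = $112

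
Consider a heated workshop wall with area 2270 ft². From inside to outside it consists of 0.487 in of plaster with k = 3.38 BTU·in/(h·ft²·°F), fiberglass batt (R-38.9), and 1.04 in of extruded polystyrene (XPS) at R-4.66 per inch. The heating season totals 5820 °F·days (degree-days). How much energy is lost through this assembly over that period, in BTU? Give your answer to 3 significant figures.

7220000 BTU

0.487/3.38 = 0.1441
1.04 × 4.66 = 4.846
R_total = 0.1441 + 38.9 + 4.846 = 43.89 ft²·°F·h/BTU
E = A × HDD × 24 / R = 2270 × 5820 × 24 / 43.89 = 7224000 BTU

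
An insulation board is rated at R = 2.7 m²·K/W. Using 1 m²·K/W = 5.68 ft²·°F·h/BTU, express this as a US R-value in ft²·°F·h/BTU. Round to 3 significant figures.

R_US = 2.7 × 5.68 = 15.34

15.3 ft²·°F·h/BTU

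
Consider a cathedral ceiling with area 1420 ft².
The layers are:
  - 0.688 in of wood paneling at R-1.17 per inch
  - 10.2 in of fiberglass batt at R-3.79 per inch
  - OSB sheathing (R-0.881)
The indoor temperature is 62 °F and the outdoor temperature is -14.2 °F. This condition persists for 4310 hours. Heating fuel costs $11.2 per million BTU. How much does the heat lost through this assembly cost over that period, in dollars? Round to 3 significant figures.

129 dollars

0.688 × 1.17 = 0.805
10.2 × 3.79 = 38.66
R_total = 0.805 + 38.66 + 0.881 = 40.34 ft²·°F·h/BTU
Q = 1420 × (62 − (-14.2)) / 40.34 = 2682 BTU/h
E = 2682 × 4310 = 11560000 BTU
Cost = 11560000/10⁶ × 11.2 = $129.5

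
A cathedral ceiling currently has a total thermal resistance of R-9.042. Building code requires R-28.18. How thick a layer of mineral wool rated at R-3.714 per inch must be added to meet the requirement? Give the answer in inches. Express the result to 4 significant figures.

ΔR = 28.18 − 9.042 = 19.138 ft²·°F·h/BTU
L = ΔR / (R/in) = 19.138/3.714 = 5.1529 in

5.153 in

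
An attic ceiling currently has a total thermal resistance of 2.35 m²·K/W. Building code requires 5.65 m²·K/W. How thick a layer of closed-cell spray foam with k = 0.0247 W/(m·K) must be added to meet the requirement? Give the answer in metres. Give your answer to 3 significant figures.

ΔR = 5.65 − 2.35 = 3.3 m²·K/W
L = ΔR × k = 3.3 × 0.0247 = 0.08151 m

0.0815 m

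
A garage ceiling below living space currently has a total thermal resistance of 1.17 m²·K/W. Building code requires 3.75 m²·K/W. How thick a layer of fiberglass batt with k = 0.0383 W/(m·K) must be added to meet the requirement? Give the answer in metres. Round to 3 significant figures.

ΔR = 3.75 − 1.17 = 2.58 m²·K/W
L = ΔR × k = 2.58 × 0.0383 = 0.09881 m

0.0988 m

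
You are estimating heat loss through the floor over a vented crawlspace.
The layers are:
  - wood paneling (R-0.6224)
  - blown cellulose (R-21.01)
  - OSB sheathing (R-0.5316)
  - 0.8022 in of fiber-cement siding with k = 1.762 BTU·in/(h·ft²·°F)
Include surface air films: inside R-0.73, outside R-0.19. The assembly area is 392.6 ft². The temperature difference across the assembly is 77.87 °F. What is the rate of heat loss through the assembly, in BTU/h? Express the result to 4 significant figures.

1299 BTU/h

0.8022/1.762 = 0.45528
R_total = 0.73 + 0.6224 + 21.01 + 0.5316 + 0.45528 + 0.19 = 23.539 ft²·°F·h/BTU
Q = A·ΔT/R = 392.6 × 77.87 / 23.539 = 1298.8 BTU/h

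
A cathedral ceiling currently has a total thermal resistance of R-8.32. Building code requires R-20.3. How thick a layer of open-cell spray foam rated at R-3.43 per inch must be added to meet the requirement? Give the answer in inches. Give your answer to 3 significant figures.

3.49 in

ΔR = 20.3 − 8.32 = 11.98 ft²·°F·h/BTU
L = ΔR / (R/in) = 11.98/3.43 = 3.493 in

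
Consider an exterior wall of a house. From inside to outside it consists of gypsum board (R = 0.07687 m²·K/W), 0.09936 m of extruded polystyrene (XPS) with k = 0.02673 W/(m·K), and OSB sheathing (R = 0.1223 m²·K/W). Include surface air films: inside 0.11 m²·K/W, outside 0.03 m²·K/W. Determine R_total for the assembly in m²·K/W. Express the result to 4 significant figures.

0.09936/0.02673 = 3.7172
R_total = 0.11 + 0.07687 + 3.7172 + 0.1223 + 0.03 = 4.0563 m²·K/W

4.056 m²·K/W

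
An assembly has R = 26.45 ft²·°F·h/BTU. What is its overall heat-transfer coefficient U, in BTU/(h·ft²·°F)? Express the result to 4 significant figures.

U = 1/R = 1/26.45 = 0.037807

0.03781 BTU/(h·ft²·°F)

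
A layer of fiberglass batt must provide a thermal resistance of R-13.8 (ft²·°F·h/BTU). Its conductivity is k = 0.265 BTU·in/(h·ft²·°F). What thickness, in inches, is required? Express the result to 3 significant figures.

3.66 in

L = R × k = 13.8 × 0.265 = 3.657 in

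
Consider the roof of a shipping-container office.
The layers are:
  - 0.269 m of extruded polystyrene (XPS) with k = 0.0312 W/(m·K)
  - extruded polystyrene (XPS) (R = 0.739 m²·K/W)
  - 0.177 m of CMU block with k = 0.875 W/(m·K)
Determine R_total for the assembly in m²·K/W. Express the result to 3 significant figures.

9.56 m²·K/W

0.269/0.0312 = 8.622
0.177/0.875 = 0.2023
R_total = 8.622 + 0.739 + 0.2023 = 9.563 m²·K/W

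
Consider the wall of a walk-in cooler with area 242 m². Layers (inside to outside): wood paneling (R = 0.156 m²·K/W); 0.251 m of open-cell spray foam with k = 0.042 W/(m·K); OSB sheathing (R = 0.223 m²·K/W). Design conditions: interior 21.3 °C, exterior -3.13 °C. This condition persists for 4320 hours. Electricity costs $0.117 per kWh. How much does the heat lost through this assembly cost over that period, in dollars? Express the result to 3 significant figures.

470 dollars

0.251/0.042 = 5.976
R_total = 0.156 + 5.976 + 0.223 = 6.355 m²·K/W
Q = 242 × (21.3 − (-3.13)) / 6.355 = 930.3 W
E = 930.3 W × 4320 h / 1000 = 4019 kWh
Cost = 4019 × 0.117 = $470.2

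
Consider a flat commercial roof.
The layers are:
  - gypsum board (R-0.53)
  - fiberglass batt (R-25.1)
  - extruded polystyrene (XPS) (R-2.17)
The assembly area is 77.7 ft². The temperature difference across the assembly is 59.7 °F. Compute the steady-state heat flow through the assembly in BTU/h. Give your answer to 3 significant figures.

R_total = 0.53 + 25.1 + 2.17 = 27.8 ft²·°F·h/BTU
Q = A·ΔT/R = 77.7 × 59.7 / 27.8 = 166.9 BTU/h

167 BTU/h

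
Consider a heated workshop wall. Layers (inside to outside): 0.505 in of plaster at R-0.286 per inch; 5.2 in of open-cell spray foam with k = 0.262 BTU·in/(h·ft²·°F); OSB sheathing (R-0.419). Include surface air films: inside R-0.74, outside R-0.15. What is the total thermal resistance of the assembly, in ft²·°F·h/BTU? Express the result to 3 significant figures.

0.505 × 0.286 = 0.1444
5.2/0.262 = 19.85
R_total = 0.74 + 0.1444 + 19.85 + 0.419 + 0.15 = 21.3 ft²·°F·h/BTU

21.3 ft²·°F·h/BTU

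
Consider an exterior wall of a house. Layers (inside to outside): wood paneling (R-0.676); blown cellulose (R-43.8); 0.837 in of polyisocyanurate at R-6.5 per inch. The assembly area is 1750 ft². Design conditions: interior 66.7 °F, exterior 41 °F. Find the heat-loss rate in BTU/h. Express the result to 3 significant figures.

901 BTU/h

0.837 × 6.5 = 5.441
R_total = 0.676 + 43.8 + 5.441 = 49.92 ft²·°F·h/BTU
Q = A·ΔT/R = 1750 × (66.7 − 41) / 49.92 = 901 BTU/h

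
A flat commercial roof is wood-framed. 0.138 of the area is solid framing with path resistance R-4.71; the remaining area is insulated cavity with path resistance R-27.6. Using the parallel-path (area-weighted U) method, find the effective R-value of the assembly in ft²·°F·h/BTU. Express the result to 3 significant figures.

U_eff = 0.862/27.6 + 0.138/4.71 = 0.03123 + 0.0293 = 0.06053
R_eff = 1/U_eff = 16.52 ft²·°F·h/BTU

16.5 ft²·°F·h/BTU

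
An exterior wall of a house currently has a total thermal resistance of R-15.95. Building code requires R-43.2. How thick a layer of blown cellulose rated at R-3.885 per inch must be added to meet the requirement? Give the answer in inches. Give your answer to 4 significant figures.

7.014 in

ΔR = 43.2 − 15.95 = 27.25 ft²·°F·h/BTU
L = ΔR / (R/in) = 27.25/3.885 = 7.0142 in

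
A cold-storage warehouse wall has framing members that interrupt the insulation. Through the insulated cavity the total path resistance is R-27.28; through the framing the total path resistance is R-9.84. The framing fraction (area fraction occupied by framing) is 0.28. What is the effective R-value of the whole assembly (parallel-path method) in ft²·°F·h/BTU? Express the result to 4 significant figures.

U_eff = 0.72/27.28 + 0.28/9.84 = 0.026393 + 0.028455 = 0.054848
R_eff = 1/U_eff = 18.232 ft²·°F·h/BTU

18.23 ft²·°F·h/BTU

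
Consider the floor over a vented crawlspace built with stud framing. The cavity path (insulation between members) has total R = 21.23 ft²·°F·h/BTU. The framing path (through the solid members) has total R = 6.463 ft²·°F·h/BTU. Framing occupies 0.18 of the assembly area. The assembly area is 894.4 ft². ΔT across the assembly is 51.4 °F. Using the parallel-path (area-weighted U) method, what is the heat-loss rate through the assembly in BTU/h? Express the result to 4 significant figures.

U_eff = 0.82/21.23 + 0.18/6.463 = 0.038625 + 0.027851 = 0.066475
R_eff = 1/U_eff = 15.043 ft²·°F·h/BTU
Q = 894.4 × 51.4 / 15.043 = 3056 BTU/h

3056 BTU/h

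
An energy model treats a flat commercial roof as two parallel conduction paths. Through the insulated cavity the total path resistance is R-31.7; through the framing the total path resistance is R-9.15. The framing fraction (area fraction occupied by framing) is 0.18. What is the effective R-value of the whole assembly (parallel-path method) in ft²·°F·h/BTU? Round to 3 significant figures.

U_eff = 0.82/31.7 + 0.18/9.15 = 0.02587 + 0.01967 = 0.04554
R_eff = 1/U_eff = 21.96 ft²·°F·h/BTU

22.0 ft²·°F·h/BTU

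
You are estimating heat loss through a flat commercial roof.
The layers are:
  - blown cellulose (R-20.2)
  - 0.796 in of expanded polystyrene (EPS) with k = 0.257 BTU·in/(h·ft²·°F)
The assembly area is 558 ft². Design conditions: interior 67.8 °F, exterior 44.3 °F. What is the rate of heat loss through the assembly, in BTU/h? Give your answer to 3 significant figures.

563 BTU/h

0.796/0.257 = 3.097
R_total = 20.2 + 3.097 = 23.3 ft²·°F·h/BTU
Q = A·ΔT/R = 558 × (67.8 − 44.3) / 23.3 = 562.9 BTU/h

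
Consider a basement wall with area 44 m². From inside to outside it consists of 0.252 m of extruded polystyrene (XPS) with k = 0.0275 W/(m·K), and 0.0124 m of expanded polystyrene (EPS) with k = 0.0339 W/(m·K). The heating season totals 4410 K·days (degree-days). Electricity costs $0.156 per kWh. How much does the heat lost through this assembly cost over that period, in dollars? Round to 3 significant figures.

76.2 dollars

0.252/0.0275 = 9.164
0.0124/0.0339 = 0.3658
R_total = 9.164 + 0.3658 = 9.529 m²·K/W
E = A × HDD × 24 / R / 1000 = 44 × 4410 × 24 / 9.529 / 1000 = 488.7 kWh
Cost = 488.7 × 0.156 = $76.24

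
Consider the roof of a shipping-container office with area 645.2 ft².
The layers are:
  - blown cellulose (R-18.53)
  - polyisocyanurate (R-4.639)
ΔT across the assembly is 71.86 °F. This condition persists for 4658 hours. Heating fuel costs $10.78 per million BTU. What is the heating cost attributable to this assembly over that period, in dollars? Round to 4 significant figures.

R_total = 18.53 + 4.639 = 23.169 ft²·°F·h/BTU
Q = 645.2 × 71.86 / 23.169 = 2001.1 BTU/h
E = 2001.1 × 4658 = 9321200 BTU
Cost = 9321200/10⁶ × 10.78 = $100.48

100.5 dollars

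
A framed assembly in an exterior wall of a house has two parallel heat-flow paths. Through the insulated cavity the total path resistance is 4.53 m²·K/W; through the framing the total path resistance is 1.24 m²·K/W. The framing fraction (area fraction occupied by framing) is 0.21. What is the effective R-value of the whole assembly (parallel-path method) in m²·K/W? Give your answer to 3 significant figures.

2.91 m²·K/W

U_eff = 0.79/4.53 + 0.21/1.24 = 0.1744 + 0.1694 = 0.3437
R_eff = 1/U_eff = 2.909 m²·K/W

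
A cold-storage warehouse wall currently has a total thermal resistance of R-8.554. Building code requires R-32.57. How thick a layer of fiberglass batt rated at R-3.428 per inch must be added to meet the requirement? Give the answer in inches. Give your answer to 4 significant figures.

7.006 in

ΔR = 32.57 − 8.554 = 24.016 ft²·°F·h/BTU
L = ΔR / (R/in) = 24.016/3.428 = 7.0058 in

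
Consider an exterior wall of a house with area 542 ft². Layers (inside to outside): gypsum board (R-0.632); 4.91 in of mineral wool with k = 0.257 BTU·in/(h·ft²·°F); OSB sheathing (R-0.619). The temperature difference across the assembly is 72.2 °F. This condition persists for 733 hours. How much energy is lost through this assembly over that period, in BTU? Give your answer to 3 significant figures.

4.91/0.257 = 19.11
R_total = 0.632 + 19.11 + 0.619 = 20.36 ft²·°F·h/BTU
Q = 542 × 72.2 / 20.36 = 1922 BTU/h
E = 1922 × 733 = 1409000 BTU

1410000 BTU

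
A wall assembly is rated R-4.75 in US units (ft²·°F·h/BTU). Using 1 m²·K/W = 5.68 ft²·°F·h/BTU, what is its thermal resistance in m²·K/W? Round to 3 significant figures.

R_SI = 4.75/5.68 = 0.8363

0.836 m²·K/W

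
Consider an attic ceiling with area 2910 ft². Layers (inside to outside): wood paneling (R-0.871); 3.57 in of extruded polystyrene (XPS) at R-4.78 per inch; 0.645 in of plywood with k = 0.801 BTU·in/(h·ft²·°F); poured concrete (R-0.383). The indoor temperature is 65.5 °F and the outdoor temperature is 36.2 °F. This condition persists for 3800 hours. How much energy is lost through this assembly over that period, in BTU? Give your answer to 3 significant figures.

16900000 BTU

3.57 × 4.78 = 17.06
0.645/0.801 = 0.8052
R_total = 0.871 + 17.06 + 0.8052 + 0.383 = 19.12 ft²·°F·h/BTU
Q = 2910 × (65.5 − 36.2) / 19.12 = 4458 BTU/h
E = 4458 × 3800 = 16940000 BTU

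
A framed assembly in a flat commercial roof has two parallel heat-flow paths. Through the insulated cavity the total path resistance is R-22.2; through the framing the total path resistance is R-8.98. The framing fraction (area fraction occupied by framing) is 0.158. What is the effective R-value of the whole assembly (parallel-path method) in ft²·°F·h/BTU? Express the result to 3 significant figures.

U_eff = 0.842/22.2 + 0.158/8.98 = 0.03793 + 0.01759 = 0.05552
R_eff = 1/U_eff = 18.01 ft²·°F·h/BTU

18.0 ft²·°F·h/BTU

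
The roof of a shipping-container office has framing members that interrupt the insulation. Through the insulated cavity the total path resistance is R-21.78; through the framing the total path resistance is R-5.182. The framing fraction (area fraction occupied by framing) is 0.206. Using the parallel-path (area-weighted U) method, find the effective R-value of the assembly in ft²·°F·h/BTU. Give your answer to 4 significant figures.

13.12 ft²·°F·h/BTU

U_eff = 0.794/21.78 + 0.206/5.182 = 0.036455 + 0.039753 = 0.076208
R_eff = 1/U_eff = 13.122 ft²·°F·h/BTU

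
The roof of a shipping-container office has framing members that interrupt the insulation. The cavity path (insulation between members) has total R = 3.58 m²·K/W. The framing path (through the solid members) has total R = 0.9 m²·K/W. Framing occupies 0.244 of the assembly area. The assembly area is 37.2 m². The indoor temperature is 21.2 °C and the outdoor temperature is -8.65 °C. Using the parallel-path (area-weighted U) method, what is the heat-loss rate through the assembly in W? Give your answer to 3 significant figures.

536 W

U_eff = 0.756/3.58 + 0.244/0.9 = 0.2112 + 0.2711 = 0.4823
R_eff = 1/U_eff = 2.073 m²·K/W
Q = 37.2 × (21.2 − (-8.65)) / 2.073 = 535.5 W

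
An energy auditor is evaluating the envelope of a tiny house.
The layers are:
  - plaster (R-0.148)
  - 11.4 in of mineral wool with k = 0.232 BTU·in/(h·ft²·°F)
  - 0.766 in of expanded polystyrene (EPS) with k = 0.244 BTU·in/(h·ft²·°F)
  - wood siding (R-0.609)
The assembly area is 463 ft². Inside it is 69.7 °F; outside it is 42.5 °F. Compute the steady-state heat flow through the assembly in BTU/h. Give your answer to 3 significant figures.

237 BTU/h

11.4/0.232 = 49.14
0.766/0.244 = 3.139
R_total = 0.148 + 49.14 + 3.139 + 0.609 = 53.03 ft²·°F·h/BTU
Q = A·ΔT/R = 463 × (69.7 − 42.5) / 53.03 = 237.5 BTU/h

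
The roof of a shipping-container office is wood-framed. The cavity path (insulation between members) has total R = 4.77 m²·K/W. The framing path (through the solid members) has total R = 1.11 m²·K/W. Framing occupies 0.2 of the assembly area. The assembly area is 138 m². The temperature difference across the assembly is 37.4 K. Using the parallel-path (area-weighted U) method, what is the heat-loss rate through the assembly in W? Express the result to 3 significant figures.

U_eff = 0.8/4.77 + 0.2/1.11 = 0.1677 + 0.1802 = 0.3479
R_eff = 1/U_eff = 2.874 m²·K/W
Q = 138 × 37.4 / 2.874 = 1796 W

1800 W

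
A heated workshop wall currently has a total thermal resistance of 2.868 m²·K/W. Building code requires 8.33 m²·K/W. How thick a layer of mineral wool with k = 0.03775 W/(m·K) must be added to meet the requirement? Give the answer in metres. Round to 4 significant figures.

ΔR = 8.33 − 2.868 = 5.462 m²·K/W
L = ΔR × k = 5.462 × 0.03775 = 0.20619 m

0.2062 m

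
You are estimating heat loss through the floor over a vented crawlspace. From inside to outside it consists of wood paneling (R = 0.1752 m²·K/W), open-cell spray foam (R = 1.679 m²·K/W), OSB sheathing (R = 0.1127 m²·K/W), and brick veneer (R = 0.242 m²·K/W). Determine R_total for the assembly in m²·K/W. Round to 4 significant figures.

R_total = 0.1752 + 1.679 + 0.1127 + 0.242 = 2.2089 m²·K/W

2.209 m²·K/W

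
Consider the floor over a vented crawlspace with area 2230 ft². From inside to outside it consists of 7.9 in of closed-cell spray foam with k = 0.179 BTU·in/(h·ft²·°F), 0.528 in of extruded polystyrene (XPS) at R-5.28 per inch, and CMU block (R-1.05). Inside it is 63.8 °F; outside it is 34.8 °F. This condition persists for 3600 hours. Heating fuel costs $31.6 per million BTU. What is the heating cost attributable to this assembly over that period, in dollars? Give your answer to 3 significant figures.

153 dollars

7.9/0.179 = 44.13
0.528 × 5.28 = 2.788
R_total = 44.13 + 2.788 + 1.05 = 47.97 ft²·°F·h/BTU
Q = 2230 × (63.8 − 34.8) / 47.97 = 1348 BTU/h
E = 1348 × 3600 = 4853000 BTU
Cost = 4853000/10⁶ × 31.6 = $153.4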